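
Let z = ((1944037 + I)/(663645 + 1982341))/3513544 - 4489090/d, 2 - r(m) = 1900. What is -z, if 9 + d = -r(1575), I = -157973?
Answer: 372626063318901747/156800294417423 ≈ 2376.4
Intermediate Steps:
r(m) = -1898 (r(m) = 2 - 1*1900 = 2 - 1900 = -1898)
d = 1889 (d = -9 - 1*(-1898) = -9 + 1898 = 1889)
z = -372626063318901747/156800294417423 (z = ((1944037 - 157973)/(663645 + 1982341))/3513544 - 4489090/1889 = (1786064/2645986)*(1/3513544) - 4489090*1/1889 = (1786064*(1/2645986))*(1/3513544) - 4489090/1889 = (127576/188999)*(1/3513544) - 4489090/1889 = 15947/83007037807 - 4489090/1889 = -372626063318901747/156800294417423 ≈ -2376.4)
-z = -1*(-372626063318901747/156800294417423) = 372626063318901747/156800294417423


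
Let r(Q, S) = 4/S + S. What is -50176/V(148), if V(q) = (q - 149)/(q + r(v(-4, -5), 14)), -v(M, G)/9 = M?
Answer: 8142848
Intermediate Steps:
v(M, G) = -9*M
r(Q, S) = S + 4/S
V(q) = (-149 + q)/(100/7 + q) (V(q) = (q - 149)/(q + (14 + 4/14)) = (-149 + q)/(q + (14 + 4*(1/14))) = (-149 + q)/(q + (14 + 2/7)) = (-149 + q)/(q + 100/7) = (-149 + q)/(100/7 + q))
-50176/V(148) = -50176*(100 + 7*148)/(7*(-149 + 148)) = -50176/(7*(-1)/(100 + 1036)) = -50176/(7*(-1)/1136) = -50176/(7*(1/1136)*(-1)) = -50176/(-7/1136) = -50176*(-1136/7) = 8142848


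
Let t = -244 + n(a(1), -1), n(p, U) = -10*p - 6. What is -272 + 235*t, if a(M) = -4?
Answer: -49622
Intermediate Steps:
n(p, U) = -6 - 10*p
t = -210 (t = -244 + (-6 - 10*(-4)) = -244 + (-6 + 40) = -244 + 34 = -210)
-272 + 235*t = -272 + 235*(-210) = -272 - 49350 = -49622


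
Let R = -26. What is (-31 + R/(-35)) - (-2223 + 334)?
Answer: 65056/35 ≈ 1858.7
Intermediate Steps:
(-31 + R/(-35)) - (-2223 + 334) = (-31 - 26/(-35)) - (-2223 + 334) = (-31 - 1/35*(-26)) - 1*(-1889) = (-31 + 26/35) + 1889 = -1059/35 + 1889 = 65056/35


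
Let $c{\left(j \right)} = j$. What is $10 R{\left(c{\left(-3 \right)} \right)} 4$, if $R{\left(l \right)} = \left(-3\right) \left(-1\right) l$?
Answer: $-360$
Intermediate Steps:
$R{\left(l \right)} = 3 l$
$10 R{\left(c{\left(-3 \right)} \right)} 4 = 10 \cdot 3 \left(-3\right) 4 = 10 \left(-9\right) 4 = \left(-90\right) 4 = -360$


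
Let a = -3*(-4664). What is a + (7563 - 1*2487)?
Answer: 19068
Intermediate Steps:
a = 13992
a + (7563 - 1*2487) = 13992 + (7563 - 1*2487) = 13992 + (7563 - 2487) = 13992 + 5076 = 19068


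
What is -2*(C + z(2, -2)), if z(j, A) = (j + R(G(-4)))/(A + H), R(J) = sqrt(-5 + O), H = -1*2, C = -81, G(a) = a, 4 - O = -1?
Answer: 163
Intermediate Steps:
O = 5 (O = 4 - 1*(-1) = 4 + 1 = 5)
H = -2
R(J) = 0 (R(J) = sqrt(-5 + 5) = sqrt(0) = 0)
z(j, A) = j/(-2 + A) (z(j, A) = (j + 0)/(A - 2) = j/(-2 + A))
-2*(C + z(2, -2)) = -2*(-81 + 2/(-2 - 2)) = -2*(-81 + 2/(-4)) = -2*(-81 + 2*(-1/4)) = -2*(-81 - 1/2) = -2*(-163/2) = 163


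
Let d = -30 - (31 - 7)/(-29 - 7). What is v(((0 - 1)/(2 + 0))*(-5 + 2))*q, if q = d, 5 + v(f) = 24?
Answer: -1672/3 ≈ -557.33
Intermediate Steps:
v(f) = 19 (v(f) = -5 + 24 = 19)
d = -88/3 (d = -30 - 24/(-36) = -30 - 24*(-1)/36 = -30 - 1*(-2/3) = -30 + 2/3 = -88/3 ≈ -29.333)
q = -88/3 ≈ -29.333
v(((0 - 1)/(2 + 0))*(-5 + 2))*q = 19*(-88/3) = -1672/3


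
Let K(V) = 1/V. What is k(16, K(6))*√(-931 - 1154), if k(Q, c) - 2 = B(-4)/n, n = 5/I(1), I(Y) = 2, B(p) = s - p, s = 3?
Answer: 24*I*√2085/5 ≈ 219.18*I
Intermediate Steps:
B(p) = 3 - p
n = 5/2 ≈ 2.5000
k(Q, c) = 24/5 (k(Q, c) = 2 + (3 - 1*(-4))/(5/2) = 2 + (3 + 4)*(⅖) = 2 + 7*(⅖) = 2 + 14/5 = 24/5)
k(16, K(6))*√(-931 - 1154) = 24*√(-931 - 1154)/5 = 24*√(-2085)/5 = 24*(I*√2085)/5 = 24*I*√2085/5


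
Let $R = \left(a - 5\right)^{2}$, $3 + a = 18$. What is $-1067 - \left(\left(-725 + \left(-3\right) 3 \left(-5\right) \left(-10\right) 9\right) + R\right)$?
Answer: $3608$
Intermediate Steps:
$a = 15$ ($a = -3 + 18 = 15$)
$R = 100$ ($R = \left(15 - 5\right)^{2} = 10^{2} = 100$)
$-1067 - \left(\left(-725 + \left(-3\right) 3 \left(-5\right) \left(-10\right) 9\right) + R\right) = -1067 - \left(\left(-725 + \left(-3\right) 3 \left(-5\right) \left(-10\right) 9\right) + 100\right) = -1067 - \left(\left(-725 + \left(-9\right) \left(-5\right) \left(-10\right) 9\right) + 100\right) = -1067 - \left(\left(-725 + 45 \left(-10\right) 9\right) + 100\right) = -1067 - \left(\left(-725 - 4050\right) + 100\right) = -1067 - \left(-4775 + 100\right) = -1067 - -4675 = -1067 + 4675 = 3608$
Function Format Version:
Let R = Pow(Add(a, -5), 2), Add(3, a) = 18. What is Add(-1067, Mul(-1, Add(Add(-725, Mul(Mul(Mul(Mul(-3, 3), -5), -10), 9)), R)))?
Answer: 3608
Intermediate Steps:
a = 15 (a = Add(-3, 18) = 15)
R = 100 (R = Pow(Add(15, -5), 2) = Pow(10, 2) = 100)
Add(-1067, Mul(-1, Add(Add(-725, Mul(Mul(Mul(Mul(-3, 3), -5), -10), 9)), R))) = Add(-1067, Mul(-1, Add(Add(-725, Mul(Mul(Mul(Mul(-3, 3), -5), -10), 9)), 100))) = Add(-1067, Mul(-1, Add(Add(-725, Mul(Mul(Mul(-9, -5), -10), 9)), 100))) = Add(-1067, Mul(-1, Add(Add(-725, Mul(Mul(45, -10), 9)), 100))) = Add(-1067, Mul(-1, Add(Add(-725, Mul(-450, 9)), 100))) = Add(-1067, Mul(-1, Add(Add(-725, -4050), 100))) = Add(-1067, Mul(-1, Add(-4775, 100))) = Add(-1067, Mul(-1, -4675)) = Add(-1067, 4675) = 3608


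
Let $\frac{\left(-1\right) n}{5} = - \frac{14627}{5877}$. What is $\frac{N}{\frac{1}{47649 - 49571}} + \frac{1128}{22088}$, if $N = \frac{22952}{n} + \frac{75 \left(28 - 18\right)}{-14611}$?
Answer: $- \frac{10458366651925530963}{2950336914085} \approx -3.5448 \cdot 10^{6}$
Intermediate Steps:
$n = \frac{73135}{5877}$ ($n = - 5 \left(- \frac{14627}{5877}\right) = - 5 \left(\left(-14627\right) \frac{1}{5877}\right) = \left(-5\right) \left(- \frac{14627}{5877}\right) = \frac{73135}{5877} \approx 12.444$)
$N = \frac{1970806925094}{1068575485}$ ($N = \frac{22952}{\frac{73135}{5877}} + \frac{75 \left(28 - 18\right)}{-14611} = 22952 \cdot \frac{5877}{73135} + 75 \cdot 10 \left(- \frac{1}{14611}\right) = \frac{134888904}{73135} + 750 \left(- \frac{1}{14611}\right) = \frac{134888904}{73135} - \frac{750}{14611} = \frac{1970806925094}{1068575485} \approx 1844.3$)
$\frac{N}{\frac{1}{47649 - 49571}} + \frac{1128}{22088} = \frac{1970806925094}{1068575485 \frac{1}{47649 - 49571}} + \frac{1128}{22088} = \frac{1970806925094}{1068575485 \frac{1}{-1922}} + 1128 \cdot \frac{1}{22088} = \frac{1970806925094}{1068575485 \left(- \frac{1}{1922}\right)} + \frac{141}{2761} = \frac{1970806925094}{1068575485} \left(-1922\right) + \frac{141}{2761} = - \frac{3787890910030668}{1068575485} + \frac{141}{2761} = - \frac{10458366651925530963}{2950336914085}$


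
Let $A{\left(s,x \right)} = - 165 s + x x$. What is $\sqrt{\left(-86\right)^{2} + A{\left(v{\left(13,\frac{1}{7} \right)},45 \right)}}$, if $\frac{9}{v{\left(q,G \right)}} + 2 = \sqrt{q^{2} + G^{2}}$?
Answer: $\frac{\sqrt{-142289 + 9421 \sqrt{8282}}}{\sqrt{-14 + \sqrt{8282}}} \approx 96.364$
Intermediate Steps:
$v{\left(q,G \right)} = \frac{9}{-2 + \sqrt{G^{2} + q^{2}}}$ ($v{\left(q,G \right)} = \frac{9}{-2 + \sqrt{q^{2} + G^{2}}} = \frac{9}{-2 + \sqrt{G^{2} + q^{2}}}$)
$A{\left(s,x \right)} = x^{2} - 165 s$ ($A{\left(s,x \right)} = - 165 s + x^{2} = x^{2} - 165 s$)
$\sqrt{\left(-86\right)^{2} + A{\left(v{\left(13,\frac{1}{7} \right)},45 \right)}} = \sqrt{\left(-86\right)^{2} + \left(45^{2} - 165 \frac{9}{-2 + \sqrt{\left(\frac{1}{7}\right)^{2} + 13^{2}}}\right)} = \sqrt{7396 + \left(2025 - 165 \frac{9}{-2 + \sqrt{\left(\frac{1}{7}\right)^{2} + 169}}\right)} = \sqrt{7396 + \left(2025 - 165 \frac{9}{-2 + \sqrt{\frac{1}{49} + 169}}\right)} = \sqrt{7396 + \left(2025 - 165 \frac{9}{-2 + \sqrt{\frac{8282}{49}}}\right)} = \sqrt{7396 + \left(2025 - 165 \frac{9}{-2 + \frac{\sqrt{8282}}{7}}\right)} = \sqrt{7396 + \left(2025 - \frac{1485}{-2 + \frac{\sqrt{8282}}{7}}\right)} = \sqrt{9421 - \frac{1485}{-2 + \frac{\sqrt{8282}}{7}}}$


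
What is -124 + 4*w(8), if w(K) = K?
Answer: -92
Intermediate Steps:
-124 + 4*w(8) = -124 + 4*8 = -124 + 32 = -92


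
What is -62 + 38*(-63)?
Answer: -2456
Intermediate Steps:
-62 + 38*(-63) = -62 - 2394 = -2456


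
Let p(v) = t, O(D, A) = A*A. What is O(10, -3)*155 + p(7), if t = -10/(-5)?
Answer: 1397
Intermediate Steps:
O(D, A) = A²
t = 2 (t = -10*(-⅕) = 2)
p(v) = 2
O(10, -3)*155 + p(7) = (-3)²*155 + 2 = 9*155 + 2 = 1395 + 2 = 1397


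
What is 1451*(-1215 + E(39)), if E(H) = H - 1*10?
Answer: -1720886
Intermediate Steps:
E(H) = -10 + H (E(H) = H - 10 = -10 + H)
1451*(-1215 + E(39)) = 1451*(-1215 + (-10 + 39)) = 1451*(-1215 + 29) = 1451*(-1186) = -1720886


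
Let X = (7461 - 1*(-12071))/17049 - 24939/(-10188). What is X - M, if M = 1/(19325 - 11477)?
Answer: 45355255673/12621852072 ≈ 3.5934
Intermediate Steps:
X = 69353003/19299468 (X = (7461 + 12071)*(1/17049) - 24939*(-1/10188) = 19532*(1/17049) + 2771/1132 = 19532/17049 + 2771/1132 = 69353003/19299468 ≈ 3.5935)
M = 1/7848 ≈ 0.00012742
X - M = 69353003/19299468 - 1*1/7848 = 69353003/19299468 - 1/7848 = 45355255673/12621852072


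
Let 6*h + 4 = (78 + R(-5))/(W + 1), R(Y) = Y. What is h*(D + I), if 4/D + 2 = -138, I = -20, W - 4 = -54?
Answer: 188569/10290 ≈ 18.325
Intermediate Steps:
W = -50 (W = 4 - 54 = -50)
D = -1/35 (D = 4/(-2 - 138) = 4/(-140) = 4*(-1/140) = -1/35 ≈ -0.028571)
h = -269/294 (h = -⅔ + ((78 - 5)/(-50 + 1))/6 = -⅔ + (73/(-49))/6 = -⅔ + (73*(-1/49))/6 = -⅔ + (⅙)*(-73/49) = -⅔ - 73/294 = -269/294 ≈ -0.91497)
h*(D + I) = -269*(-1/35 - 20)/294 = -269/294*(-701/35) = 188569/10290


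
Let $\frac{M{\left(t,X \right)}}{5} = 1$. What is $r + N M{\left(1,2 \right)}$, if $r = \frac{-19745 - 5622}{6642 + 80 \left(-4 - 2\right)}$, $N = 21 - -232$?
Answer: $\frac{7769563}{6162} \approx 1260.9$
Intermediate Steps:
$M{\left(t,X \right)} = 5$ ($M{\left(t,X \right)} = 5 \cdot 1 = 5$)
$N = 253$ ($N = 21 + 232 = 253$)
$r = - \frac{25367}{6162}$ ($r = - \frac{25367}{6642 + 80 \left(-6\right)} = - \frac{25367}{6642 - 480} = - \frac{25367}{6162} \approx -4.1167$)
$r + N M{\left(1,2 \right)} = - \frac{25367}{6162} + 253 \cdot 5 = - \frac{25367}{6162} + 1265 = \frac{7769563}{6162}$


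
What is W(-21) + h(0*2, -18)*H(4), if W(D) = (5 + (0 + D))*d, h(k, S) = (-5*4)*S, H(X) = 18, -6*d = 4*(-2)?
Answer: 19376/3 ≈ 6458.7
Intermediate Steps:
d = 4/3 (d = -2*(-2)/3 = -⅙*(-8) = 4/3 ≈ 1.3333)
h(k, S) = -20*S
W(D) = 20/3 + 4*D/3 (W(D) = (5 + (0 + D))*(4/3) = (5 + D)*(4/3) = 20/3 + 4*D/3)
W(-21) + h(0*2, -18)*H(4) = (20/3 + (4/3)*(-21)) - 20*(-18)*18 = (20/3 - 28) + 360*18 = -64/3 + 6480 = 19376/3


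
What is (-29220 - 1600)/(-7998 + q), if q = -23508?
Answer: 15410/15753 ≈ 0.97823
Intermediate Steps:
(-29220 - 1600)/(-7998 + q) = (-29220 - 1600)/(-7998 - 23508) = -30820/(-31506) = -30820*(-1/31506) = 15410/15753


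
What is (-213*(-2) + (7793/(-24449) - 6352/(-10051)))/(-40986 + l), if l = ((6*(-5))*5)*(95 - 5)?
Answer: -1518273791/194046676506 ≈ -0.0078243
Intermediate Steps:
l = -13500 (l = -30*5*90 = -150*90 = -13500)
(-213*(-2) + (7793/(-24449) - 6352/(-10051)))/(-40986 + l) = (-213*(-2) + (7793/(-24449) - 6352/(-10051)))/(-40986 - 13500) = (426 + (7793*(-1/24449) - 6352*(-1/10051)))/(-54486) = (426 + (-7793/24449 + 6352/10051))*(-1/54486) = (426 + 3346635/10684213)*(-1/54486) = (4554821373/10684213)*(-1/54486) = -1518273791/194046676506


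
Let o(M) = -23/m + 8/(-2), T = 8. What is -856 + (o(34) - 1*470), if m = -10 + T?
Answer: -2637/2 ≈ -1318.5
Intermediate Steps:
m = -2 (m = -10 + 8 = -2)
o(M) = 15/2 (o(M) = -23/(-2) + 8/(-2) = -23*(-½) + 8*(-½) = 23/2 - 4 = 15/2)
-856 + (o(34) - 1*470) = -856 + (15/2 - 1*470) = -856 + (15/2 - 470) = -856 - 925/2 = -2637/2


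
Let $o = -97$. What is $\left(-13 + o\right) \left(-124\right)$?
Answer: $13640$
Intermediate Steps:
$\left(-13 + o\right) \left(-124\right) = \left(-13 - 97\right) \left(-124\right) = \left(-110\right) \left(-124\right) = 13640$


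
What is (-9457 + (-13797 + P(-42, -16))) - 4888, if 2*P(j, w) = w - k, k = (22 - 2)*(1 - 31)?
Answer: -27850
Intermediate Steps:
k = -600 (k = 20*(-30) = -600)
P(j, w) = 300 + w/2 (P(j, w) = (w - 1*(-600))/2 = (w + 600)/2 = (600 + w)/2 = 300 + w/2)
(-9457 + (-13797 + P(-42, -16))) - 4888 = (-9457 + (-13797 + (300 + (½)*(-16)))) - 4888 = (-9457 + (-13797 + (300 - 8))) - 4888 = (-9457 + (-13797 + 292)) - 4888 = (-9457 - 13505) - 4888 = -22962 - 4888 = -27850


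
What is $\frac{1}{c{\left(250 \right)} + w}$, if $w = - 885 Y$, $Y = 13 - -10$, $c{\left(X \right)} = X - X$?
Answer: $- \frac{1}{20355} \approx -4.9128 \cdot 10^{-5}$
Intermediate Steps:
$c{\left(X \right)} = 0$
$Y = 23$ ($Y = 13 + 10 = 23$)
$w = -20355$ ($w = \left(-885\right) 23 = -20355$)
$\frac{1}{c{\left(250 \right)} + w} = \frac{1}{0 - 20355} = \frac{1}{-20355} = - \frac{1}{20355}$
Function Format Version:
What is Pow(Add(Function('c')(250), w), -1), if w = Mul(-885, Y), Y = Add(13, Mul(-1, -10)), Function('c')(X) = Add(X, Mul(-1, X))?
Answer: Rational(-1, 20355) ≈ -4.9128e-5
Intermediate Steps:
Function('c')(X) = 0
Y = 23 (Y = Add(13, 10) = 23)
w = -20355 (w = Mul(-885, 23) = -20355)
Pow(Add(Function('c')(250), w), -1) = Pow(Add(0, -20355), -1) = Pow(-20355, -1) = Rational(-1, 20355)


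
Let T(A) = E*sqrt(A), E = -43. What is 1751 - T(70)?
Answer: 1751 + 43*sqrt(70) ≈ 2110.8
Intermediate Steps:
T(A) = -43*sqrt(A)
1751 - T(70) = 1751 - (-43)*sqrt(70) = 1751 + 43*sqrt(70)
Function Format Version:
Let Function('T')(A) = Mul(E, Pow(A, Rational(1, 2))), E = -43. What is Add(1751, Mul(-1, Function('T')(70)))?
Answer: Add(1751, Mul(43, Pow(70, Rational(1, 2)))) ≈ 2110.8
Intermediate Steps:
Function('T')(A) = Mul(-43, Pow(A, Rational(1, 2)))
Add(1751, Mul(-1, Function('T')(70))) = Add(1751, Mul(-1, Mul(-43, Pow(70, Rational(1, 2))))) = Add(1751, Mul(43, Pow(70, Rational(1, 2))))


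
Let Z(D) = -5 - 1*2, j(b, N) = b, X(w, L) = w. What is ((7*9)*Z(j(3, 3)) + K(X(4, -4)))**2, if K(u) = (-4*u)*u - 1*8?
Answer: 263169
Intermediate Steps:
Z(D) = -7 (Z(D) = -5 - 2 = -7)
K(u) = -8 - 4*u**2 (K(u) = -4*u**2 - 8 = -8 - 4*u**2)
((7*9)*Z(j(3, 3)) + K(X(4, -4)))**2 = ((7*9)*(-7) + (-8 - 4*4**2))**2 = (63*(-7) + (-8 - 4*16))**2 = (-441 + (-8 - 64))**2 = (-441 - 72)**2 = (-513)**2 = 263169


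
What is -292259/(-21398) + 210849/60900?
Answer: 3718386667/217189700 ≈ 17.120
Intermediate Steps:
-292259/(-21398) + 210849/60900 = -292259*(-1/21398) + 210849*(1/60900) = 292259/21398 + 70283/20300 = 3718386667/217189700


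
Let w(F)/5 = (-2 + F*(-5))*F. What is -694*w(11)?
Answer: 2175690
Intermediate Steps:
w(F) = 5*F*(-2 - 5*F) (w(F) = 5*((-2 + F*(-5))*F) = 5*((-2 - 5*F)*F) = 5*(F*(-2 - 5*F)) = 5*F*(-2 - 5*F))
-694*w(11) = -(-3470)*11*(2 + 5*11) = -(-3470)*11*(2 + 55) = -(-3470)*11*57 = -694*(-3135) = 2175690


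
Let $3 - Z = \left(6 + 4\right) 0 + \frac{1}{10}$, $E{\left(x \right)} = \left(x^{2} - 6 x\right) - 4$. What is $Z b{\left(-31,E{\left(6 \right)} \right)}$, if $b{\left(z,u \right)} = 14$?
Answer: $\frac{203}{5} \approx 40.6$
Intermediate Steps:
$E{\left(x \right)} = -4 + x^{2} - 6 x$
$Z = \frac{29}{10}$ ($Z = 3 - \left(\left(6 + 4\right) 0 + \frac{1}{10}\right) = 3 - \left(10 \cdot 0 + \frac{1}{10}\right) = 3 - \left(0 + \frac{1}{10}\right) = 3 - \frac{1}{10} = \frac{29}{10} \approx 2.9$)
$Z b{\left(-31,E{\left(6 \right)} \right)} = \frac{29}{10} \cdot 14 = \frac{203}{5}$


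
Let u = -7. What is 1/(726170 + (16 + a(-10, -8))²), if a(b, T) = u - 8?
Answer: 1/726171 ≈ 1.3771e-6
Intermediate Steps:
a(b, T) = -15 (a(b, T) = -7 - 8 = -15)
1/(726170 + (16 + a(-10, -8))²) = 1/(726170 + (16 - 15)²) = 1/(726170 + 1²) = 1/(726170 + 1) = 1/726171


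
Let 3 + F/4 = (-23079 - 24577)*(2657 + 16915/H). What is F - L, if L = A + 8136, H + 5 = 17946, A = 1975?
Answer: -1298615236513/2563 ≈ -5.0668e+8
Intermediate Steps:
H = 17941 (H = -5 + 17946 = 17941)
L = 10111 (L = 1975 + 8136 = 10111)
F = -1298589322020/2563 (F = -12 + 4*((-23079 - 24577)*(2657 + 16915/17941)) = -12 + 4*(-47656*(2657 + 16915*(1/17941))) = -12 + 4*(-47656*(2657 + 16915/17941)) = -12 + 4*(-47656*47686152/17941) = -12 + 4*(-324647322816/2563) = -12 - 1298589291264/2563 = -1298589322020/2563 ≈ -5.0667e+8)
F - L = -1298589322020/2563 - 1*10111 = -1298589322020/2563 - 10111 = -1298615236513/2563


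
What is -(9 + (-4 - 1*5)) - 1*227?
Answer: -227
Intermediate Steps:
-(9 + (-4 - 1*5)) - 1*227 = -(9 + (-4 - 5)) - 227 = -(9 - 9) - 227 = -1*0 - 227 = 0 - 227 = -227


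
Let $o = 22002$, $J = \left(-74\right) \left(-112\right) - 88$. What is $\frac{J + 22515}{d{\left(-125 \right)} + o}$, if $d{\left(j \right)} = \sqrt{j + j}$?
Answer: $\frac{337895715}{242044127} - \frac{153575 i \sqrt{10}}{484088254} \approx 1.396 - 0.0010032 i$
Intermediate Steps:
$d{\left(j \right)} = \sqrt{2} \sqrt{j}$ ($d{\left(j \right)} = \sqrt{2 j} = \sqrt{2} \sqrt{j}$)
$J = 8200$ ($J = 8288 - 88 = 8200$)
$\frac{J + 22515}{d{\left(-125 \right)} + o} = \frac{8200 + 22515}{\sqrt{2} \sqrt{-125} + 22002} = \frac{30715}{\sqrt{2} \cdot 5 i \sqrt{5} + 22002} = \frac{30715}{5 i \sqrt{10} + 22002} = \frac{30715}{22002 + 5 i \sqrt{10}}$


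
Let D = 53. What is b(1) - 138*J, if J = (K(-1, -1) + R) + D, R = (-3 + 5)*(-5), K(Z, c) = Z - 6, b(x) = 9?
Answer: -4959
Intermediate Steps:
K(Z, c) = -6 + Z
R = -10 (R = 2*(-5) = -10)
J = 36 (J = ((-6 - 1) - 10) + 53 = (-7 - 10) + 53 = -17 + 53 = 36)
b(1) - 138*J = 9 - 138*36 = 9 - 4968 = -4959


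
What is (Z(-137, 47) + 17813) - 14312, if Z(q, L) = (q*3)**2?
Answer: 172422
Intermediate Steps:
Z(q, L) = 9*q**2 (Z(q, L) = (3*q)**2 = 9*q**2)
(Z(-137, 47) + 17813) - 14312 = (9*(-137)**2 + 17813) - 14312 = (9*18769 + 17813) - 14312 = (168921 + 17813) - 14312 = 186734 - 14312 = 172422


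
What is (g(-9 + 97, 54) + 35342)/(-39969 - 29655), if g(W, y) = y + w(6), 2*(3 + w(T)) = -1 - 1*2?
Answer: -70783/139248 ≈ -0.50832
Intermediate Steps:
w(T) = -9/2 (w(T) = -3 + (-1 - 1*2)/2 = -3 + (-1 - 2)/2 = -3 + (1/2)*(-3) = -3 - 3/2 = -9/2)
g(W, y) = -9/2 + y (g(W, y) = y - 9/2 = -9/2 + y)
(g(-9 + 97, 54) + 35342)/(-39969 - 29655) = ((-9/2 + 54) + 35342)/(-39969 - 29655) = (99/2 + 35342)/(-69624) = (70783/2)*(-1/69624) = -70783/139248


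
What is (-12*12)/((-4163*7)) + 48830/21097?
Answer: 1425992998/614787677 ≈ 2.3195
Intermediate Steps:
(-12*12)/((-4163*7)) + 48830/21097 = -144/(-29141) + 48830*(1/21097) = -144*(-1/29141) + 48830/21097 = 144/29141 + 48830/21097 = 1425992998/614787677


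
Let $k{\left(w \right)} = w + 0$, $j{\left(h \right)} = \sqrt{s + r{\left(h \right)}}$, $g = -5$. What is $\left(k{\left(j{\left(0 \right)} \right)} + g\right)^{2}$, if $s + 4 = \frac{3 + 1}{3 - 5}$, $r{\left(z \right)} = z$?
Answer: $\left(5 - i \sqrt{6}\right)^{2} \approx 19.0 - 24.495 i$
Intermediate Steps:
$s = -6$ ($s = -4 + \frac{3 + 1}{3 - 5} = -4 + \frac{4}{-2} = -4 + 4 \left(- \frac{1}{2}\right) = -4 - 2 = -6$)
$j{\left(h \right)} = \sqrt{-6 + h}$
$k{\left(w \right)} = w$
$\left(k{\left(j{\left(0 \right)} \right)} + g\right)^{2} = \left(\sqrt{-6 + 0} - 5\right)^{2} = \left(\sqrt{-6} - 5\right)^{2} = \left(i \sqrt{6} - 5\right)^{2} = \left(-5 + i \sqrt{6}\right)^{2}$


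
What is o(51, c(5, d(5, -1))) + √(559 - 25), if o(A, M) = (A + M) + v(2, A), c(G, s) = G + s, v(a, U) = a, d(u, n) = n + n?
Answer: 56 + √534 ≈ 79.108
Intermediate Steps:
d(u, n) = 2*n
o(A, M) = 2 + A + M (o(A, M) = (A + M) + 2 = 2 + A + M)
o(51, c(5, d(5, -1))) + √(559 - 25) = (2 + 51 + (5 + 2*(-1))) + √(559 - 25) = (2 + 51 + (5 - 2)) + √534 = (2 + 51 + 3) + √534 = 56 + √534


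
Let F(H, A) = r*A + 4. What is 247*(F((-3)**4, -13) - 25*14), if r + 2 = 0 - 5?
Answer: -62985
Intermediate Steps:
r = -7 (r = -2 + (0 - 5) = -2 - 5 = -7)
F(H, A) = 4 - 7*A (F(H, A) = -7*A + 4 = 4 - 7*A)
247*(F((-3)**4, -13) - 25*14) = 247*((4 - 7*(-13)) - 25*14) = 247*((4 + 91) - 350) = 247*(95 - 350) = 247*(-255) = -62985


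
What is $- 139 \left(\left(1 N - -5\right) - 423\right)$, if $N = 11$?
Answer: $56573$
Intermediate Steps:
$- 139 \left(\left(1 N - -5\right) - 423\right) = - 139 \left(\left(1 \cdot 11 - -5\right) - 423\right) = - 139 \left(\left(11 + \left(-3 + 8\right)\right) - 423\right) = - 139 \left(\left(11 + 5\right) - 423\right) = - 139 \left(16 - 423\right) = \left(-139\right) \left(-407\right) = 56573$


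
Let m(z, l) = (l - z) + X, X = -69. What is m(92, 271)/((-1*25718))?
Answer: -5/1169 ≈ -0.0042772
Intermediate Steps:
m(z, l) = -69 + l - z (m(z, l) = (l - z) - 69 = -69 + l - z)
m(92, 271)/((-1*25718)) = (-69 + 271 - 1*92)/((-1*25718)) = (-69 + 271 - 92)/(-25718) = 110*(-1/25718) = -5/1169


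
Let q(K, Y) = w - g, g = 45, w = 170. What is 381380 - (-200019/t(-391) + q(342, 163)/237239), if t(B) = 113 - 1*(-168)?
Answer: 25471829231836/66664159 ≈ 3.8209e+5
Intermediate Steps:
t(B) = 281 (t(B) = 113 + 168 = 281)
q(K, Y) = 125 (q(K, Y) = 170 - 1*45 = 170 - 45 = 125)
381380 - (-200019/t(-391) + q(342, 163)/237239) = 381380 - (-200019/281 + 125/237239) = 381380 - 1*(-47452272416/66664159) = 381380 + 47452272416/66664159 = 25471829231836/66664159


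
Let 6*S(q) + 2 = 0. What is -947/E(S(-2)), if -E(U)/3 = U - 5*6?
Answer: -947/91 ≈ -10.407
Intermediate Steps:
S(q) = -⅓ (S(q) = -⅓ + (⅙)*0 = -⅓ + 0 = -⅓)
E(U) = 90 - 3*U (E(U) = -3*(U - 5*6) = -3*(U - 30) = -3*(-30 + U) = 90 - 3*U)
-947/E(S(-2)) = -947/(90 - 3*(-⅓)) = -947/(90 + 1) = -947/91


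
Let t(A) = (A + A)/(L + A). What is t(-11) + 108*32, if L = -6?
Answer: 58774/17 ≈ 3457.3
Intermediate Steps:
t(A) = 2*A/(-6 + A) (t(A) = (A + A)/(-6 + A) = (2*A)/(-6 + A) = 2*A/(-6 + A))
t(-11) + 108*32 = 2*(-11)/(-6 - 11) + 108*32 = 2*(-11)/(-17) + 3456 = 2*(-11)*(-1/17) + 3456 = 22/17 + 3456 = 58774/17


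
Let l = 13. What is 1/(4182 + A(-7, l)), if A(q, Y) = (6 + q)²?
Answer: 1/4183 ≈ 0.00023906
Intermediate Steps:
1/(4182 + A(-7, l)) = 1/(4182 + (6 - 7)²) = 1/(4182 + (-1)²) = 1/(4182 + 1) = 1/4183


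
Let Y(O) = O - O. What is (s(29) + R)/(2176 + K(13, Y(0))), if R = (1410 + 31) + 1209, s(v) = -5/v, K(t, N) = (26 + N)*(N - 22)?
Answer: 76845/46516 ≈ 1.6520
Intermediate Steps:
Y(O) = 0
K(t, N) = (-22 + N)*(26 + N) (K(t, N) = (26 + N)*(-22 + N) = (-22 + N)*(26 + N))
R = 2650 (R = 1441 + 1209 = 2650)
(s(29) + R)/(2176 + K(13, Y(0))) = (-5/29 + 2650)/(2176 + (-572 + 0² + 4*0)) = (-5*1/29 + 2650)/(2176 + (-572 + 0 + 0)) = (-5/29 + 2650)/(2176 - 572) = (76845/29)/1604 = (76845/29)*(1/1604) = 76845/46516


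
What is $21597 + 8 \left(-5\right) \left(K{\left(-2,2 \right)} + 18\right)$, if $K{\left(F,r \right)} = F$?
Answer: $20957$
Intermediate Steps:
$21597 + 8 \left(-5\right) \left(K{\left(-2,2 \right)} + 18\right) = 21597 + 8 \left(-5\right) \left(-2 + 18\right) = 21597 - 640 = 20957$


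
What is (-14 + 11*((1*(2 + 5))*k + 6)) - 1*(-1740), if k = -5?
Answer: 1407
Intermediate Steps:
(-14 + 11*((1*(2 + 5))*k + 6)) - 1*(-1740) = (-14 + 11*((1*(2 + 5))*(-5) + 6)) - 1*(-1740) = (-14 + 11*((1*7)*(-5) + 6)) + 1740 = (-14 + 11*(7*(-5) + 6)) + 1740 = (-14 + 11*(-35 + 6)) + 1740 = (-14 + 11*(-29)) + 1740 = (-14 - 319) + 1740 = -333 + 1740 = 1407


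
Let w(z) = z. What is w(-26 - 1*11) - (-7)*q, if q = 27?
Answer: 152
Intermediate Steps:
w(-26 - 1*11) - (-7)*q = (-26 - 1*11) - (-7)*27 = (-26 - 11) - 1*(-189) = -37 + 189 = 152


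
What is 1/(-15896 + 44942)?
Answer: 1/29046 ≈ 3.4428e-5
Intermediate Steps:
1/(-15896 + 44942) = 1/29046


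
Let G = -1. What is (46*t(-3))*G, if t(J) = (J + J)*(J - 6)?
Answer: -2484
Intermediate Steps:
t(J) = 2*J*(-6 + J) (t(J) = (2*J)*(-6 + J) = 2*J*(-6 + J))
(46*t(-3))*G = (46*(2*(-3)*(-6 - 3)))*(-1) = (46*(2*(-3)*(-9)))*(-1) = (46*54)*(-1) = 2484*(-1) = -2484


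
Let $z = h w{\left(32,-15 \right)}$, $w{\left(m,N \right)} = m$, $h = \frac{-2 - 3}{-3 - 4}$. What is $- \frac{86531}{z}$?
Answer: $- \frac{605717}{160} \approx -3785.7$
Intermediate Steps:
$h = \frac{5}{7}$ ($h = - \frac{5}{-7} = \left(-5\right) \left(- \frac{1}{7}\right) = \frac{5}{7} \approx 0.71429$)
$z = \frac{160}{7}$ ($z = \frac{5}{7} \cdot 32 = \frac{160}{7} \approx 22.857$)
$- \frac{86531}{z} = - \frac{86531}{\frac{160}{7}} = \left(-86531\right) \frac{7}{160} = - \frac{605717}{160}$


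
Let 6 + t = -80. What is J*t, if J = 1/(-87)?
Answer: 86/87 ≈ 0.98851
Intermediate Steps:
J = -1/87 ≈ -0.011494
t = -86 (t = -6 - 80 = -86)
J*t = -1/87*(-86) = 86/87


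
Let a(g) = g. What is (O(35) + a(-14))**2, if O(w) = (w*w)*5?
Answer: 37344321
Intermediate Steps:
O(w) = 5*w**2 (O(w) = w**2*5 = 5*w**2)
(O(35) + a(-14))**2 = (5*35**2 - 14)**2 = (5*1225 - 14)**2 = (6125 - 14)**2 = 6111**2 = 37344321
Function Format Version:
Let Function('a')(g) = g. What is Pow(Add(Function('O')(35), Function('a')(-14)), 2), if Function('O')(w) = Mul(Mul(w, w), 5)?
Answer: 37344321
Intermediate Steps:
Function('O')(w) = Mul(5, Pow(w, 2)) (Function('O')(w) = Mul(Pow(w, 2), 5) = Mul(5, Pow(w, 2)))
Pow(Add(Function('O')(35), Function('a')(-14)), 2) = Pow(Add(Mul(5, Pow(35, 2)), -14), 2) = Pow(Add(Mul(5, 1225), -14), 2) = Pow(Add(6125, -14), 2) = Pow(6111, 2) = 37344321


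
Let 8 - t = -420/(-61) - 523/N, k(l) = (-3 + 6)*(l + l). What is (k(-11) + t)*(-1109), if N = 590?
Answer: 2554378553/35990 ≈ 70975.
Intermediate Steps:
k(l) = 6*l (k(l) = 3*(2*l) = 6*l)
t = 72023/35990 (t = 8 - (-420/(-61) - 523/590) = 8 - (-420*(-1/61) - 523*1/590) = 8 - (420/61 - 523/590) = 8 - 1*215897/35990 = 8 - 215897/35990 = 72023/35990 ≈ 2.0012)
(k(-11) + t)*(-1109) = (6*(-11) + 72023/35990)*(-1109) = (-66 + 72023/35990)*(-1109) = -2303317/35990*(-1109) = 2554378553/35990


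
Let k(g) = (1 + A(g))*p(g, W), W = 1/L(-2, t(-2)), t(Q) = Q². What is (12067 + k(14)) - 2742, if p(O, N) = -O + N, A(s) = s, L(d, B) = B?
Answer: 36475/4 ≈ 9118.8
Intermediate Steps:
W = ¼ (W = 1/((-2)²) = 1/4 = ¼ ≈ 0.25000)
p(O, N) = N - O
k(g) = (1 + g)*(¼ - g)
(12067 + k(14)) - 2742 = (12067 - (1 + 14)*(-1 + 4*14)/4) - 2742 = (12067 - ¼*15*(-1 + 56)) - 2742 = (12067 - ¼*15*55) - 2742 = (12067 - 825/4) - 2742 = 47443/4 - 2742 = 36475/4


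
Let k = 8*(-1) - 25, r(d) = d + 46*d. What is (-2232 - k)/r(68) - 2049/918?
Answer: -83993/28764 ≈ -2.9201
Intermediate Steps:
r(d) = 47*d
k = -33 (k = -8 - 25 = -33)
(-2232 - k)/r(68) - 2049/918 = (-2232 - 1*(-33))/((47*68)) - 2049/918 = (-2232 + 33)/3196 - 2049*1/918 = -2199*1/3196 - 683/306 = -2199/3196 - 683/306 = -83993/28764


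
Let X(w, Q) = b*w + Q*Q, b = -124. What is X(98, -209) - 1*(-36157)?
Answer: 67686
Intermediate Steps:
X(w, Q) = Q² - 124*w (X(w, Q) = -124*w + Q*Q = -124*w + Q² = Q² - 124*w)
X(98, -209) - 1*(-36157) = ((-209)² - 124*98) - 1*(-36157) = (43681 - 12152) + 36157 = 31529 + 36157 = 67686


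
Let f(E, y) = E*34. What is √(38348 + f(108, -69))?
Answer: 2*√10505 ≈ 204.99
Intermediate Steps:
f(E, y) = 34*E
√(38348 + f(108, -69)) = √(38348 + 34*108) = √(38348 + 3672) = √42020 = 2*√10505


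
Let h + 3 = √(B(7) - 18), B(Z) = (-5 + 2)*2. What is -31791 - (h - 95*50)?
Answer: -27038 - 2*I*√6 ≈ -27038.0 - 4.899*I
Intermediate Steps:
B(Z) = -6 (B(Z) = -3*2 = -6)
h = -3 + 2*I*√6 (h = -3 + √(-6 - 18) = -3 + √(-24) = -3 + 2*I*√6 ≈ -3.0 + 4.899*I)
-31791 - (h - 95*50) = -31791 - ((-3 + 2*I*√6) - 95*50) = -31791 - ((-3 + 2*I*√6) - 4750) = -31791 - (-4753 + 2*I*√6) = -31791 + (4753 - 2*I*√6) = -27038 - 2*I*√6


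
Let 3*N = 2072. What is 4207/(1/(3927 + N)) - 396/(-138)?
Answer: 1340430331/69 ≈ 1.9427e+7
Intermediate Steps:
N = 2072/3 (N = (⅓)*2072 = 2072/3 ≈ 690.67)
4207/(1/(3927 + N)) - 396/(-138) = 4207/(1/(3927 + 2072/3)) - 396/(-138) = 4207/(1/(13853/3)) - 396*(-1/138) = 4207/(3/13853) + 66/23 = 4207*(13853/3) + 66/23 = 58279571/3 + 66/23 = 1340430331/69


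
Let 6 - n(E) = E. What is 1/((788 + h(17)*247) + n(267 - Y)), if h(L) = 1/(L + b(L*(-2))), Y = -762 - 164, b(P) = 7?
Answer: -24/9329 ≈ -0.0025726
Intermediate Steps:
Y = -926
h(L) = 1/(7 + L) (h(L) = 1/(L + 7) = 1/(7 + L))
n(E) = 6 - E
1/((788 + h(17)*247) + n(267 - Y)) = 1/((788 + 247/(7 + 17)) + (6 - (267 - 1*(-926)))) = 1/((788 + 247/24) + (6 - (267 + 926))) = 1/((788 + (1/24)*247) + (6 - 1*1193)) = 1/((788 + 247/24) + (6 - 1193)) = 1/(19159/24 - 1187) = 1/(-9329/24) = -24/9329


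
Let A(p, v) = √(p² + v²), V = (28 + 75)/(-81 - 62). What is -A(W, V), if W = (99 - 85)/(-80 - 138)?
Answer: -√127047530/15587 ≈ -0.72314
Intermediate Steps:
V = -103/143 (V = 103/(-143) = 103*(-1/143) = -103/143 ≈ -0.72028)
W = -7/109 (W = 14/(-218) = 14*(-1/218) = -7/109 ≈ -0.064220)
-A(W, V) = -√((-7/109)² + (-103/143)²) = -√(49/11881 + 10609/20449) = -√(127047530/242954569) = -√127047530/15587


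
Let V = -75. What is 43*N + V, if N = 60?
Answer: 2505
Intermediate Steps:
43*N + V = 43*60 - 75 = 2580 - 75 = 2505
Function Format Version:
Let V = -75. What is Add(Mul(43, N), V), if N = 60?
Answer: 2505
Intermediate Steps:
Add(Mul(43, N), V) = Add(Mul(43, 60), -75) = Add(2580, -75) = 2505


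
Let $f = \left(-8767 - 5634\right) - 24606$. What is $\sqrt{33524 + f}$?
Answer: $i \sqrt{5483} \approx 74.047 i$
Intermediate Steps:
$f = -39007$ ($f = \left(-8767 - 5634\right) - 24606 = -14401 - 24606 = -39007$)
$\sqrt{33524 + f} = \sqrt{33524 - 39007} = \sqrt{-5483} = i \sqrt{5483}$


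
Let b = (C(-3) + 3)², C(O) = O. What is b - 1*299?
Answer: -299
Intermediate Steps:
b = 0 (b = (-3 + 3)² = 0² = 0)
b - 1*299 = 0 - 1*299 = 0 - 299 = -299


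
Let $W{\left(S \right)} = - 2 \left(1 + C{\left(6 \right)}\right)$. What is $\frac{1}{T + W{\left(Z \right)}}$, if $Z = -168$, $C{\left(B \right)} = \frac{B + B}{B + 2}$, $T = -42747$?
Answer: $- \frac{1}{42752} \approx -2.3391 \cdot 10^{-5}$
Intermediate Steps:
$C{\left(B \right)} = \frac{2 B}{2 + B}$
$W{\left(S \right)} = -5$ ($W{\left(S \right)} = - 2 \left(1 + 2 \cdot 6 \frac{1}{2 + 6}\right) = - 2 \left(1 + 2 \cdot 6 \cdot \frac{1}{8}\right) = - 2 \left(1 + \frac{3}{2}\right) = \left(-2\right) \frac{5}{2} = -5$)
$\frac{1}{T + W{\left(Z \right)}} = \frac{1}{-42747 - 5} = \frac{1}{-42752} = - \frac{1}{42752}$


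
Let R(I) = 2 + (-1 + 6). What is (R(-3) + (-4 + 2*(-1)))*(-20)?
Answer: -20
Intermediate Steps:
R(I) = 7 (R(I) = 2 + 5 = 7)
(R(-3) + (-4 + 2*(-1)))*(-20) = (7 + (-4 + 2*(-1)))*(-20) = (7 + (-4 - 2))*(-20) = (7 - 6)*(-20) = 1*(-20) = -20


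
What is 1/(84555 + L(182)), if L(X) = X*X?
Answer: 1/117679 ≈ 8.4977e-6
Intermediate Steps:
L(X) = X²
1/(84555 + L(182)) = 1/(84555 + 182²) = 1/(84555 + 33124) = 1/117679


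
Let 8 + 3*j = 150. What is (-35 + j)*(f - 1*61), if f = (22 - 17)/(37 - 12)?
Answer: -11248/15 ≈ -749.87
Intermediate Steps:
f = 1/5 (f = 5/25 = 5*(1/25) = 1/5 ≈ 0.20000)
j = 142/3 (j = -8/3 + (1/3)*150 = -8/3 + 50 = 142/3 ≈ 47.333)
(-35 + j)*(f - 1*61) = (-35 + 142/3)*(1/5 - 1*61) = 37*(1/5 - 61)/3 = (37/3)*(-304/5) = -11248/15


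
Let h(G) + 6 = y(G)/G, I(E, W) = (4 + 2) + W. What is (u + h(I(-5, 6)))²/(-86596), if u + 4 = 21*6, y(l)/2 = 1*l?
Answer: -3481/21649 ≈ -0.16079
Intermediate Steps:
y(l) = 2*l (y(l) = 2*(1*l) = 2*l)
u = 122 (u = -4 + 21*6 = -4 + 126 = 122)
I(E, W) = 6 + W
h(G) = -4 (h(G) = -6 + (2*G)/G = -6 + 2 = -4)
(u + h(I(-5, 6)))²/(-86596) = (122 - 4)²/(-86596) = 118²*(-1/86596) = 13924*(-1/86596) = -3481/21649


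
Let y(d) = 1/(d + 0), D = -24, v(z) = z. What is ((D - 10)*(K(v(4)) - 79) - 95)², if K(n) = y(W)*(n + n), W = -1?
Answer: 8196769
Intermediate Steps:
y(d) = 1/d
K(n) = -2*n (K(n) = (n + n)/(-1) = -2*n)
((D - 10)*(K(v(4)) - 79) - 95)² = ((-24 - 10)*(-2*4 - 79) - 95)² = (-34*(-8 - 79) - 95)² = (-34*(-87) - 95)² = (2958 - 95)² = 2863² = 8196769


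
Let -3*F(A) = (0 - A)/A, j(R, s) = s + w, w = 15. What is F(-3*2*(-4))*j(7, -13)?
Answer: ⅔ ≈ 0.66667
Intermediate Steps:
j(R, s) = 15 + s (j(R, s) = s + 15 = 15 + s)
F(A) = ⅓ (F(A) = -(0 - A)/(3*A) = -(-A)/(3*A) = -⅓*(-1) = ⅓)
F(-3*2*(-4))*j(7, -13) = (15 - 13)/3 = (⅓)*2 = ⅔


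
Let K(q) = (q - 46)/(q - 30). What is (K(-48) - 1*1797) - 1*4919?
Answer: -261877/39 ≈ -6714.8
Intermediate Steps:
K(q) = (-46 + q)/(-30 + q)
(K(-48) - 1*1797) - 1*4919 = ((-46 - 48)/(-30 - 48) - 1*1797) - 1*4919 = (-94/(-78) - 1797) - 4919 = (-1/78*(-94) - 1797) - 4919 = (47/39 - 1797) - 4919 = -70036/39 - 4919 = -261877/39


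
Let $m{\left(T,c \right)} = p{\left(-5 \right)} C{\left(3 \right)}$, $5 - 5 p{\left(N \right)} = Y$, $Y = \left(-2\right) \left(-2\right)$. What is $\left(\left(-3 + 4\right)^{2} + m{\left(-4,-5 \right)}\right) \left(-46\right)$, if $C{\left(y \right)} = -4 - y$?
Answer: $\frac{92}{5} \approx 18.4$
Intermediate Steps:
$Y = 4$
$p{\left(N \right)} = \frac{1}{5}$ ($p{\left(N \right)} = 1 - \frac{4}{5} = \frac{1}{5}$)
$m{\left(T,c \right)} = - \frac{7}{5}$ ($m{\left(T,c \right)} = \frac{-4 - 3}{5} = \frac{1}{5} \left(-7\right) = - \frac{7}{5}$)
$\left(\left(-3 + 4\right)^{2} + m{\left(-4,-5 \right)}\right) \left(-46\right) = \left(\left(-3 + 4\right)^{2} - \frac{7}{5}\right) \left(-46\right) = \left(1^{2} - \frac{7}{5}\right) \left(-46\right) = \left(1 - \frac{7}{5}\right) \left(-46\right) = \left(- \frac{2}{5}\right) \left(-46\right) = \frac{92}{5}$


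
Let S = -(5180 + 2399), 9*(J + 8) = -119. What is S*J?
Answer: 1447589/9 ≈ 1.6084e+5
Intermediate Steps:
J = -191/9 (J = -8 + (⅑)*(-119) = -8 - 119/9 = -191/9 ≈ -21.222)
S = -7579 (S = -1*7579 = -7579)
S*J = -7579*(-191/9) = 1447589/9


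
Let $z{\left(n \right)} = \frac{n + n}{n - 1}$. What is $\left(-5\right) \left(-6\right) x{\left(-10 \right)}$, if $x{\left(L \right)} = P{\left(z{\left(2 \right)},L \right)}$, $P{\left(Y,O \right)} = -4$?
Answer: $-120$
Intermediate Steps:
$z{\left(n \right)} = \frac{2 n}{-1 + n}$
$x{\left(L \right)} = -4$
$\left(-5\right) \left(-6\right) x{\left(-10 \right)} = \left(-5\right) \left(-6\right) \left(-4\right) = 30 \left(-4\right) = -120$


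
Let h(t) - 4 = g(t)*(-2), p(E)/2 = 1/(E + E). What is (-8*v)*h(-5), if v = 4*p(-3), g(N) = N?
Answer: 448/3 ≈ 149.33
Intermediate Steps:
p(E) = 1/E (p(E) = 2/(E + E) = 2/((2*E)) = 2*(1/(2*E)) = 1/E)
h(t) = 4 - 2*t (h(t) = 4 + t*(-2) = 4 - 2*t)
v = -4/3 (v = 4/(-3) = 4*(-⅓) = -4/3 ≈ -1.3333)
(-8*v)*h(-5) = (-8*(-4/3))*(4 - 2*(-5)) = 32*(4 + 10)/3 = (32/3)*14 = 448/3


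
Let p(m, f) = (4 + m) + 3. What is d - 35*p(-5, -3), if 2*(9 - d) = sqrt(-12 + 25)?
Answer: -61 - sqrt(13)/2 ≈ -62.803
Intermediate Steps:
d = 9 - sqrt(13)/2 (d = 9 - sqrt(-12 + 25)/2 = 9 - sqrt(13)/2 ≈ 7.1972)
p(m, f) = 7 + m
d - 35*p(-5, -3) = (9 - sqrt(13)/2) - 35*(7 - 5) = (9 - sqrt(13)/2) - 35*2 = (9 - sqrt(13)/2) - 70 = -61 - sqrt(13)/2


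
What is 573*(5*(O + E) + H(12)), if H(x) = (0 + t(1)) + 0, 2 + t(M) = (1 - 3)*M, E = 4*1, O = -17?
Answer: -39537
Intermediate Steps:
E = 4
t(M) = -2 - 2*M (t(M) = -2 + (1 - 3)*M = -2 - 2*M)
H(x) = -4 (H(x) = (0 + (-2 - 2*1)) + 0 = (0 + (-2 - 2)) + 0 = (0 - 4) + 0 = -4 + 0 = -4)
573*(5*(O + E) + H(12)) = 573*(5*(-17 + 4) - 4) = 573*(5*(-13) - 4) = 573*(-65 - 4) = 573*(-69) = -39537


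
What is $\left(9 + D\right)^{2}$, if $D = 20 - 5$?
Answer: $576$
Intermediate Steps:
$D = 15$ ($D = 20 - 5 = 15$)
$\left(9 + D\right)^{2} = \left(9 + 15\right)^{2} = 24^{2} = 576$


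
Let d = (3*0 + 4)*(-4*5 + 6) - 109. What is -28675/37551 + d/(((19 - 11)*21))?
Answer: -3671105/2102856 ≈ -1.7458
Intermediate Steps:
d = -165 (d = (0 + 4)*(-20 + 6) - 109 = 4*(-14) - 109 = -56 - 109 = -165)
-28675/37551 + d/(((19 - 11)*21)) = -28675/37551 - 165*1/(21*(19 - 11)) = -28675*1/37551 - 165/(8*21) = -28675/37551 - 165/168 = -28675/37551 - 165*1/168 = -28675/37551 - 55/56 = -3671105/2102856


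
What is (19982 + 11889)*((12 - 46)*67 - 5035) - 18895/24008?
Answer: -5595607551879/24008 ≈ -2.3307e+8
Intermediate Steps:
(19982 + 11889)*((12 - 46)*67 - 5035) - 18895/24008 = 31871*(-34*67 - 5035) - 18895*1/24008 = 31871*(-2278 - 5035) - 18895/24008 = 31871*(-7313) - 18895/24008 = -233072623 - 18895/24008 = -5595607551879/24008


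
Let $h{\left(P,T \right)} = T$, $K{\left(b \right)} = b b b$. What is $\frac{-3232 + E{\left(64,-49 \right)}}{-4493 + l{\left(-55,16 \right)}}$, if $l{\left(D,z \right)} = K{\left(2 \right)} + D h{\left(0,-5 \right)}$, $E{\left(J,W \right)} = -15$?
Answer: $\frac{3247}{4210} \approx 0.77126$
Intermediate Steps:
$K{\left(b \right)} = b^{3}$ ($K{\left(b \right)} = b^{2} b = b^{3}$)
$l{\left(D,z \right)} = 8 - 5 D$ ($l{\left(D,z \right)} = 2^{3} + D \left(-5\right) = 8 - 5 D$)
$\frac{-3232 + E{\left(64,-49 \right)}}{-4493 + l{\left(-55,16 \right)}} = \frac{-3232 - 15}{-4493 + \left(8 - -275\right)} = - \frac{3247}{-4493 + \left(8 + 275\right)} = - \frac{3247}{-4493 + 283} = - \frac{3247}{-4210} = \left(-3247\right) \left(- \frac{1}{4210}\right) = \frac{3247}{4210}$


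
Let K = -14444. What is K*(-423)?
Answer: 6109812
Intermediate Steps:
K*(-423) = -14444*(-423) = 6109812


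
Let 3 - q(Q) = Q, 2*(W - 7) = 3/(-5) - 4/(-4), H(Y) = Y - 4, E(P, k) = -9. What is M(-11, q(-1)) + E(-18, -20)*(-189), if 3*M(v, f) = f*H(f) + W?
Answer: 8517/5 ≈ 1703.4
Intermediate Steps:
H(Y) = -4 + Y
W = 36/5 (W = 7 + (3/(-5) - 4/(-4))/2 = 7 + (3*(-⅕) - 4*(-¼))/2 = 7 + (-⅗ + 1)/2 = 7 + (½)*(⅖) = 7 + ⅕ = 36/5 ≈ 7.2000)
q(Q) = 3 - Q
M(v, f) = 12/5 + f*(-4 + f)/3 (M(v, f) = (f*(-4 + f) + 36/5)/3 = (36/5 + f*(-4 + f))/3 = 12/5 + f*(-4 + f)/3)
M(-11, q(-1)) + E(-18, -20)*(-189) = (12/5 + (3 - 1*(-1))*(-4 + (3 - 1*(-1)))/3) - 9*(-189) = (12/5 + (3 + 1)*(-4 + (3 + 1))/3) + 1701 = (12/5 + (⅓)*4*(-4 + 4)) + 1701 = (12/5 + (⅓)*4*0) + 1701 = (12/5 + 0) + 1701 = 12/5 + 1701 = 8517/5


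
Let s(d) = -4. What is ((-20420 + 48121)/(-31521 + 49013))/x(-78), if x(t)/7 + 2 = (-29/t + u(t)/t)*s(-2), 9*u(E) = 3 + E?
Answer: -3241017/56079352 ≈ -0.057793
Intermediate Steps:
u(E) = ⅓ + E/9 (u(E) = (3 + E)/9 = ⅓ + E/9)
x(t) = -14 + 812/t - 28*(⅓ + t/9)/t (x(t) = -14 + 7*((-29/t + (⅓ + t/9)/t)*(-4)) = -14 + 7*(116/t - 4*(⅓ + t/9)/t) = -14 + (812/t - 28*(⅓ + t/9)/t) = -14 + 812/t - 28*(⅓ + t/9)/t)
((-20420 + 48121)/(-31521 + 49013))/x(-78) = ((-20420 + 48121)/(-31521 + 49013))/(((14/9)*(516 - 11*(-78))/(-78))) = (27701/17492)/(((14/9)*(-1/78)*(516 + 858))) = (27701*(1/17492))/(((14/9)*(-1/78)*1374)) = 27701/(17492*(-3206/117)) = (27701/17492)*(-117/3206) = -3241017/56079352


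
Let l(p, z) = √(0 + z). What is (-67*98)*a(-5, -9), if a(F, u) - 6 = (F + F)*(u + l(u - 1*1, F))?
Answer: -630336 + 65660*I*√5 ≈ -6.3034e+5 + 1.4682e+5*I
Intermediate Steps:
l(p, z) = √z
a(F, u) = 6 + 2*F*(u + √F) (a(F, u) = 6 + (F + F)*(u + √F) = 6 + (2*F)*(u + √F) = 6 + 2*F*(u + √F))
(-67*98)*a(-5, -9) = (-67*98)*(6 + 2*(-5)^(3/2) + 2*(-5)*(-9)) = -6566*(6 + 2*(-5*I*√5) + 90) = -6566*(6 - 10*I*√5 + 90) = -6566*(96 - 10*I*√5) = -630336 + 65660*I*√5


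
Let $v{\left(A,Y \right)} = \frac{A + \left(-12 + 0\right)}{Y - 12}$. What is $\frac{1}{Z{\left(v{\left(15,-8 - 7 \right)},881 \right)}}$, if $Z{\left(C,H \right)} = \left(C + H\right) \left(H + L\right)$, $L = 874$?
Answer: $\frac{1}{1545960} \approx 6.4685 \cdot 10^{-7}$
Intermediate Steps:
$v{\left(A,Y \right)} = \frac{-12 + A}{-12 + Y}$ ($v{\left(A,Y \right)} = \frac{A - 12}{-12 + Y} = \frac{-12 + A}{-12 + Y}$)
$Z{\left(C,H \right)} = \left(874 + H\right) \left(C + H\right)$ ($Z{\left(C,H \right)} = \left(C + H\right) \left(H + 874\right) = \left(C + H\right) \left(874 + H\right) = \left(874 + H\right) \left(C + H\right)$)
$\frac{1}{Z{\left(v{\left(15,-8 - 7 \right)},881 \right)}} = \frac{1}{881^{2} + 874 \frac{-12 + 15}{-12 - 15} + 874 \cdot 881 + \frac{-12 + 15}{-12 - 15} \cdot 881} = \frac{1}{776161 + 874 \frac{1}{-12 - 15} \cdot 3 + 769994 + \frac{1}{-12 - 15} \cdot 3 \cdot 881} = \frac{1}{776161 + 874 \frac{1}{-27} \cdot 3 + 769994 + \frac{1}{-27} \cdot 3 \cdot 881} = \frac{1}{776161 + 874 \left(\left(- \frac{1}{27}\right) 3\right) + 769994 + \left(- \frac{1}{27}\right) 3 \cdot 881} = \frac{1}{776161 + 874 \left(- \frac{1}{9}\right) + 769994 - \frac{881}{9}} = \frac{1}{776161 - \frac{874}{9} + 769994 - \frac{881}{9}} = \frac{1}{1545960}$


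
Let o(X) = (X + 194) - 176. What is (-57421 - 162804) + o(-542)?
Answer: -220749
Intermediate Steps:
o(X) = 18 + X (o(X) = (194 + X) - 176 = 18 + X)
(-57421 - 162804) + o(-542) = (-57421 - 162804) + (18 - 542) = -220225 - 524 = -220749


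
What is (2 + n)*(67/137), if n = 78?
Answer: 5360/137 ≈ 39.124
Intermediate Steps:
(2 + n)*(67/137) = (2 + 78)*(67/137) = 80*(67*(1/137)) = 80*(67/137) = 5360/137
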